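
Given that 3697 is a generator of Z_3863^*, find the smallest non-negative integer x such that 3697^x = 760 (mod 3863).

Baby-step giant-step with m = ceil(sqrt(3862)) = 63.
Baby table (3697^j mod 3863 for j=0..62):
  0:1  1:3697  2:515  3:3359  4:2541  5:3124  6:2921  7:1852
  8:1608  9:3482  10:1438  11:798  12:2737  13:1492  14:3423  15:3506
  16:1317  17:1569  18:2230  19:668  20:1139  21:213  22:3272  23:1531
  24:812  25:413  26:976  27:230  28:450  29:2560  30:3833  31:1117
  32:2  33:3531  34:1030  35:2855  36:1219  37:2385  38:1979  39:3704
  40:3216  41:3101  42:2876  43:1596  44:1611  45:2984  46:2983  47:3149
  48:2634  49:3138  50:597  51:1336  52:2278  53:426  54:2681  55:3062
  56:1624  57:826  58:1952  59:460  60:900  61:1257  62:3803
Giant step factor: 3697^(-63) ≡ 1890 (mod 3863).
Scan 760·1890^i mod 3863 for i = 0, 1, …:
  i=0: 760   i=1: 3227   i=2: 3216
Match at i=2, j=40: x = 2·63 + 40 = 166.

166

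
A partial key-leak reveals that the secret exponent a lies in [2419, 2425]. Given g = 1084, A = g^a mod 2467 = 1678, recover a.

2423

Compute 1084^2419 mod 2467 = 1740, then multiply by 1084 repeatedly:
  1084^2419=1740  1084^2420=1372  1084^2421=2114  1084^2422=2200  1084^2423=1678
Found 1678 at exponent 2423.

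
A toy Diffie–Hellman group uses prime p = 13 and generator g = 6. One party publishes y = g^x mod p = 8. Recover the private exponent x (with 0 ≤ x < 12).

3

Successive powers of 6 modulo 13:
  6^0=1  6^1=6  6^2=10  6^3=8
So 6^3 ≡ 8 (mod 13), giving x = 3.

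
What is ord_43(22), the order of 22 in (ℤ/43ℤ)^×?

14

The order of 22 must divide p − 1 = 42 = 2 · 3 · 7.
Divisors: 1, 2, 3, 6, 7, 14, 21, 42.
Check each in increasing order: 22^1 ≡ 22;  22^2 ≡ 11;  22^3 ≡ 27;  22^6 ≡ 41;  22^7 ≡ 42;  22^14 ≡ 1.
Smallest exponent giving 1 is 14.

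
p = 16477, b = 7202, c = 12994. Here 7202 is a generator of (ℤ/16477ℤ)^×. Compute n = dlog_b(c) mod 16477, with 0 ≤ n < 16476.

5343

Baby-step giant-step with m = ceil(sqrt(16476)) = 129.
Baby table (7202^j mod 16477 for j=0..128):
  0:1  1:7202  2:15685  3:13535  4:1138  5:6807  6:4939  7:13312
  8:9838  9:2176  10:1925  11:6693  12:7761  13:4738  14:15686  15:4260
  16:346  17:3865  18:6077  19:3642  20:14777  21:15488  22:11763  23:8869
  24:9686  25:11431  26:6970  27:8998  28:16032  29:8125  30:6423  31:7507
  32:4377  33:2653  34:10063  35:7880  36:4972  37:3823  38:179  39:3952
  40:6525  41:646  42:5978  43:15632  44:10800  45:10160  46:14440  47:10533
  48:15035  49:11703  50:5151  51:7775  52:6704  53:4598  54:12503  55:16278
  56:301  57:9315  58:8763  59:4216  60:12998  61:5759  62:3709  63:3001
  64:11855  65:12373  66:2730  67:4399  68:12804  69:9116  70:9064  71:13531
  72:5284  73:9975  74:230  75:8760  76:15564  77:15374  78:14585  79:295
  80:15534  81:13515  82:5391  83:6170  84:14348  85:7029  86:5514  87:2258
  88:15794  89:7657  90:13672  91:15669  92:13642  93:13810  94:4448  95:3208
  96:3262  97:13199  98:3385  99:9287  100:4831  101:9915  102:12989  103:6849
  104:10837  105:13002  106:1613  107:541  108:7710  109:16407  110:6647  111:6009
  112:8216  113:2725  114:1343  115:287  116:7349  117:3374  118:12450  119:13543
  120:9323  121:471  122:14357  123:5939  124:14863  125:8734  126:9559  127:3012
  128:8692
Giant step factor: 7202^(-129) ≡ 6589 (mod 16477).
Scan 12994·6589^i mod 16477 for i = 0, 1, …:
  i=0: 12994   i=1: 2974   i=2: 4533   i=3: 11613
  i=4: 15346   i=5: 11922   i=6: 8199   i=7: 11605
  i=8: 12065   i=9: 11237     …   i=40: 377
  i=41: 12503
Match at i=41, j=54: n = 41·129 + 54 = 5343.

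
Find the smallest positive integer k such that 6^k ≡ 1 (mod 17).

The order of 6 must divide p − 1 = 16 = 2^4.
Divisors: 1, 2, 4, 8, 16.
Check each in increasing order: 6^1 ≡ 6;  6^2 ≡ 2;  6^4 ≡ 4;  6^8 ≡ 16;  6^16 ≡ 1.
Smallest exponent giving 1 is 16.

16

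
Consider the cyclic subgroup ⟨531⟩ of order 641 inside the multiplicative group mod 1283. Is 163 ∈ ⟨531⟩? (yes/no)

yes

163 ∈ ⟨531⟩ iff 163^641 ≡ 1 (mod 1283), since |⟨531⟩| = 641.
163^641 mod 1283 = 1.
Since 1 = 1, 163 lies in the subgroup.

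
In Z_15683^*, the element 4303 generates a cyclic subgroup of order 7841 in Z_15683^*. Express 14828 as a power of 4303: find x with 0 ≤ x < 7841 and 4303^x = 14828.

5329

Baby-step giant-step with m = ceil(sqrt(7841)) = 89.
Baby table (4303^j mod 15683 for j=0..88):
  0:1  1:4303  2:9869  3:12426  4:5731  5:6817  6:6341  7:12586
  8:4159  9:1874  10:2760  11:4249  12:12752  13:12722  14:9096  15:11003
  16:14615  17:15198  18:14567  19:12533  20:11345  21:12039  22:2868  23:14166
  24:12160  25:5992  26:724  27:10138  28:9391  29:10065  30:8932  31:11046
  32:11448  33:441  34:15663  35:8038  36:6499  37:2408  38:10844  39:4807
  40:14327  41:14891  42:10918  43:9569  44:7532  45:9118  46:11571  47:12171
  48:6276  49:15185  50:5677  51:9700  52:6637  53:268  54:8345  55:10148
  56:5372  57:14657  58:7728  59:5624  60:1203  61:1119  62:376  63:2579
  64:9556  65:14325  66:6285  67:6863  68:400  69:11753  70:11167  71:14572
  72:2682  73:13641  74:11437  75:157  76:1202  77:12499  78:6190  79:5836
  80:3825  81:7508  82:15627  83:9960  84:11924  85:9879  86:8407  87:10323
  88:5613
Giant step factor: 4303^(-89) ≡ 4966 (mod 15683).
Scan 14828·4966^i mod 15683 for i = 0, 1, …:
  i=0: 14828   i=1: 4163   i=2: 3264   i=3: 8485
  i=4: 11972   i=5: 14382   i=6: 630   i=7: 7663
  i=8: 7500   i=9: 13558     …   i=58: 11364
  i=59: 6190
Match at i=59, j=78: x = 59·89 + 78 = 5329.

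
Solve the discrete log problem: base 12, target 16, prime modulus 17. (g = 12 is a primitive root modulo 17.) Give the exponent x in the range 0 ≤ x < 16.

Successive powers of 12 modulo 17:
  12^0=1  12^1=12  12^2=8  12^3=11  12^4=13  12^5=3
  12^6=2  12^7=7  12^8=16
So 12^8 ≡ 16 (mod 17), giving x = 8.

8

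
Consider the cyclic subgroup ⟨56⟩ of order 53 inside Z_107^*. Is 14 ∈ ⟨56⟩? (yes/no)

yes

14 ∈ ⟨56⟩ iff 14^53 ≡ 1 (mod 107), since |⟨56⟩| = 53.
14^53 mod 107 = 1.
Since 1 = 1, 14 lies in the subgroup.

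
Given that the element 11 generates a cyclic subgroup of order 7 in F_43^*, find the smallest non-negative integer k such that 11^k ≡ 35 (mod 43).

2

Successive powers of 11 modulo 43:
  11^0=1  11^1=11  11^2=35
So 11^2 ≡ 35 (mod 43), giving k = 2.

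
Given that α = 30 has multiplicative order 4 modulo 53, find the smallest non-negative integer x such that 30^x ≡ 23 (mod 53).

3

Successive powers of 30 modulo 53:
  30^0=1  30^1=30  30^2=52  30^3=23
So 30^3 ≡ 23 (mod 53), giving x = 3.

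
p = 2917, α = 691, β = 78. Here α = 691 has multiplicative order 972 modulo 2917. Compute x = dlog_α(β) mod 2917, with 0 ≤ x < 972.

156

Baby-step giant-step with m = ceil(sqrt(972)) = 32.
Baby table (691^j mod 2917 for j=0..31):
  0:1  1:691  2:2010  3:418  4:55  5:84  6:2621  7:2571
  8:108  9:1703  10:1222  11:1389  12:106  13:321  14:119  15:553
  16:2913  17:153  18:711  19:1245  20:2697  21:2581  22:1184  23:1384
  24:2485  25:1939  26:946  27:278  28:2493  29:1633  30:2441  31:705
Giant step factor: 691^(-32) ≡ 547 (mod 2917).
Scan 78·547^i mod 2917 for i = 0, 1, …:
  i=0: 78   i=1: 1828   i=2: 2302   i=3: 1967
  i=4: 2493
Match at i=4, j=28: x = 4·32 + 28 = 156.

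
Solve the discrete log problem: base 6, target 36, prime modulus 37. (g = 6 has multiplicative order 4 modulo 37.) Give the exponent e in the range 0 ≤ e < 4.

2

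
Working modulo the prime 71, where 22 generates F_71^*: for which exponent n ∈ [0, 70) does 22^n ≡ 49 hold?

Baby-step giant-step with m = ceil(sqrt(70)) = 9.
Baby table (22^j mod 71 for j=0..8):
  0:1  1:22  2:58  3:69  4:27  5:26  6:4  7:17
  8:19
Giant step factor: 22^(-9) ≡ 62 (mod 71).
Scan 49·62^i mod 71 for i = 0, 1, …:
  i=0: 49   i=1: 56   i=2: 64   i=3: 63
  i=4: 1
Match at i=4, j=0: n = 4·9 + 0 = 36.

36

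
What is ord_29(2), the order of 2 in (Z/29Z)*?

28

The order of 2 must divide p − 1 = 28 = 2^2 · 7.
Divisors: 1, 2, 4, 7, 14, 28.
Check each in increasing order: 2^1 ≡ 2;  2^2 ≡ 4;  2^4 ≡ 16;  2^7 ≡ 12;  2^14 ≡ 28;  2^28 ≡ 1.
Smallest exponent giving 1 is 28.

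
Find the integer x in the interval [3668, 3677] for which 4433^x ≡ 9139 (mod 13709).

3671

Compute 4433^3668 mod 13709 = 13173, then multiply by 4433 repeatedly:
  4433^3668=13173  4433^3669=9278  4433^3670=2374  4433^3671=9139
Found 9139 at exponent 3671.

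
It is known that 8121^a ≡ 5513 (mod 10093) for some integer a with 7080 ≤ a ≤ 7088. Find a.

7081

Compute 8121^7080 mod 10093 = 9215, then multiply by 8121 repeatedly:
  8121^7080=9215  8121^7081=5513
Found 5513 at exponent 7081.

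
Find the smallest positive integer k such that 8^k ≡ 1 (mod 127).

7

The order of 8 must divide p − 1 = 126 = 2 · 3^2 · 7.
Divisors: 1, 2, 3, 6, 7, 9, 14, 18, 21, 42, 63, 126.
Check each in increasing order: 8^1 ≡ 8;  8^2 ≡ 64;  8^3 ≡ 4;  8^6 ≡ 16;  8^7 ≡ 1.
Smallest exponent giving 1 is 7.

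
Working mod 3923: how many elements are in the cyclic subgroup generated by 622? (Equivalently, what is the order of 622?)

3922

The order of 622 must divide p − 1 = 3922 = 2 · 37 · 53.
Divisors: 1, 2, 37, 53, 74, 106, 1961, 3922.
Check each in increasing order: 622^1 ≡ 622;  622^2 ≡ 2430;  622^37 ≡ 1645;  622^53 ≡ 1831;  622^74 ≡ 3078;  622^106 ≡ 2319;  622^1961 ≡ 3922;  622^3922 ≡ 1.
Smallest exponent giving 1 is 3922.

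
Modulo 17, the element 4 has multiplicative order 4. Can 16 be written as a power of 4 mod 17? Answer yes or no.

yes

⟨4⟩ has order 4; its elements mod 17 are {1, 4, 13, 16}.
16 is in this set.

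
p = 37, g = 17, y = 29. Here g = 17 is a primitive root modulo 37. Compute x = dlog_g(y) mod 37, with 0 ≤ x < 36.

Successive powers of 17 modulo 37:
  17^0=1  17^1=17  17^2=30  17^3=29
So 17^3 ≡ 29 (mod 37), giving x = 3.

3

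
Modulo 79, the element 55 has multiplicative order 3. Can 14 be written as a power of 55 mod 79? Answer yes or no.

no

14 ∈ ⟨55⟩ iff 14^3 ≡ 1 (mod 79), since |⟨55⟩| = 3.
14^3 mod 79 = 58.
Since 58 ≠ 1, 14 does not lie in the subgroup.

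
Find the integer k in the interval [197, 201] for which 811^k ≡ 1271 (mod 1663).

201

Compute 811^197 mod 1663 = 884, then multiply by 811 repeatedly:
  811^197=884  811^198=171  811^199=652  811^200=1601  811^201=1271
Found 1271 at exponent 201.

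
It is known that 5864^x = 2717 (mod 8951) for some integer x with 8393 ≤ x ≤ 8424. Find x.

Compute 5864^8393 mod 8951 = 3622, then multiply by 5864 repeatedly:
  5864^8393=3622  5864^8394=7636  5864^8395=4602  5864^8396=7814  5864^8397=1127
  5864^8398=2890  5864^8399=2717
Found 2717 at exponent 8399.

8399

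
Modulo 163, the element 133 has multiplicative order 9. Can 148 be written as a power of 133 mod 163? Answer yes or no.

no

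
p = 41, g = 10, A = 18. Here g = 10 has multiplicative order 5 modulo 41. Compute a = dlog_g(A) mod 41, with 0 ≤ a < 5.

Successive powers of 10 modulo 41:
  10^0=1  10^1=10  10^2=18
So 10^2 ≡ 18 (mod 41), giving a = 2.

2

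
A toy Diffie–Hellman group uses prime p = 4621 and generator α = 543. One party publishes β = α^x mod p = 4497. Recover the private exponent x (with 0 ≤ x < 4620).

Baby-step giant-step with m = ceil(sqrt(4620)) = 68.
Baby table (543^j mod 4621 for j=0..67):
  0:1  1:543  2:3726  3:3841  4:1592  5:329  6:3049  7:1289
  8:2156  9:1595  10:1958  11:364  12:3570  13:2311  14:2582  15:1863
  16:4231  17:796  18:2475  19:3835  20:2955  21:1078  22:3108  23:979
  24:182  25:1785  26:3466  27:1291  28:3242  29:4426  30:398  31:3548
  32:4228  33:3788  34:539  35:1554  36:2800  37:91  38:3203  39:1733
  40:2956  41:1621  42:2213  43:199  44:1774  45:2114  46:1894  47:2580
  48:777  49:1400  50:2356  51:3912  52:3177  53:1478  54:3121  55:3417
  56:2410  57:887  58:1057  59:947  60:1290  61:2699  62:700  63:1178
  64:1956  65:3899  66:739  67:3871
Giant step factor: 543^(-68) ≡ 545 (mod 4621).
Scan 4497·545^i mod 4621 for i = 0, 1, …:
  i=0: 4497   i=1: 1735   i=2: 2891   i=3: 4455
  i=4: 1950   i=5: 4541   i=6: 2610   i=7: 3803
  i=8: 2427   i=9: 1109     …   i=16: 4260
  i=17: 1958
Match at i=17, j=10: x = 17·68 + 10 = 1166.

1166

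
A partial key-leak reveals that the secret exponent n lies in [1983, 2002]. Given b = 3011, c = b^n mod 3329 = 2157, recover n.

1999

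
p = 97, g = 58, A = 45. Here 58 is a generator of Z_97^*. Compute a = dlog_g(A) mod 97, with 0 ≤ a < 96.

3

Successive powers of 58 modulo 97:
  58^0=1  58^1=58  58^2=66  58^3=45
So 58^3 ≡ 45 (mod 97), giving a = 3.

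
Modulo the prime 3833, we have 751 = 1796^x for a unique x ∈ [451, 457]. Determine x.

Compute 1796^451 mod 3833 = 908, then multiply by 1796 repeatedly:
  1796^451=908  1796^452=1743  1796^453=2700  1796^454=455  1796^455=751
Found 751 at exponent 455.

455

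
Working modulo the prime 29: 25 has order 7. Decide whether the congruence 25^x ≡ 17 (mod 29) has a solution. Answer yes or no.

no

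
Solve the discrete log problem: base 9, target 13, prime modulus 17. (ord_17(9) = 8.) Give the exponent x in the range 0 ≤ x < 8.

2

Successive powers of 9 modulo 17:
  9^0=1  9^1=9  9^2=13
So 9^2 ≡ 13 (mod 17), giving x = 2.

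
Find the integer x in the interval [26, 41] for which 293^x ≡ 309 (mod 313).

40

Compute 293^26 mod 313 = 259, then multiply by 293 repeatedly:
  293^26=259  293^27=141  293^28=310  293^29=60  293^30=52
  293^31=212  293^32=142  293^33=290  293^34=147  293^35=190
  293^36=269  293^37=254  293^38=241  293^39=188  293^40=309
Found 309 at exponent 40.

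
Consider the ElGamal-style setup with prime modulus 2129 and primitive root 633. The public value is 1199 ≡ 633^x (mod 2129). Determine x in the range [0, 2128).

496

Baby-step giant-step with m = ceil(sqrt(2128)) = 47.
Baby table (633^j mod 2129 for j=0..46):
  0:1  1:633  2:437  3:1980  4:1488  5:886  6:911  7:1833
  8:2113  9:517  10:1524  11:255  12:1740  13:727  14:327  15:478
  16:256  17:244  18:1164  19:178  20:1966  21:1142  22:1155  23:868
  24:162  25:354  26:537  27:1410  28:479  29:889  30:681  31:1015
  32:1666  33:723  34:2053  35:859  36:852  37:679  38:1878  39:792
  40:1021  41:1206  42:1216  43:1159  44:1271  45:1910  46:1887
Giant step factor: 633^(-47) ≡ 1148 (mod 2129).
Scan 1199·1148^i mod 2129 for i = 0, 1, …:
  i=0: 1199   i=1: 1118   i=2: 1806   i=3: 1771
  i=4: 2042   i=5: 187   i=6: 1776   i=7: 1395
  i=8: 452   i=9: 1549   i=10: 537
Match at i=10, j=26: x = 10·47 + 26 = 496.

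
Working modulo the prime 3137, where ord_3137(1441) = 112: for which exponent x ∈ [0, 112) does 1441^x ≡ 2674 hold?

93

Baby-step giant-step with m = ceil(sqrt(112)) = 11.
Baby table (1441^j mod 3137 for j=0..10):
  0:1  1:1441  2:2924  3:493  4:1451  5:1649  6:1500  7:107
  8:474  9:2305  10:2559
Giant step factor: 1441^(-11) ≡ 128 (mod 3137).
Scan 2674·128^i mod 3137 for i = 0, 1, …:
  i=0: 2674   i=1: 339   i=2: 2611   i=3: 1686
  i=4: 2492   i=5: 2139   i=6: 873   i=7: 1949
  i=8: 1649
Match at i=8, j=5: x = 8·11 + 5 = 93.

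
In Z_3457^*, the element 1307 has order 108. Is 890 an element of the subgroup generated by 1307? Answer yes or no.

no

890 ∈ ⟨1307⟩ iff 890^108 ≡ 1 (mod 3457), since |⟨1307⟩| = 108.
890^108 mod 3457 = 1241.
Since 1241 ≠ 1, 890 does not lie in the subgroup.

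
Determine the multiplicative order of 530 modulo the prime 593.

The order of 530 must divide p − 1 = 592 = 2^4 · 37.
Divisors: 1, 2, 4, 8, 16, 37, 74, 148, 296, 592.
Check each in increasing order: 530^1 ≡ 530;  530^2 ≡ 411;  530^4 ≡ 509;  530^8 ≡ 533;  530^16 ≡ 42;  530^37 ≡ 82;  530^74 ≡ 201;  530^148 ≡ 77;  530^296 ≡ 592;  530^592 ≡ 1.
Smallest exponent giving 1 is 592.

592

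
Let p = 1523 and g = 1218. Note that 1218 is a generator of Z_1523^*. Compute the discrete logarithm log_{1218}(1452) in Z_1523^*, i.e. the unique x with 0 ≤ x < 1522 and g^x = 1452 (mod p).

Baby-step giant-step with m = ceil(sqrt(1522)) = 40.
Baby table (1218^j mod 1523 for j=0..39):
  0:1  1:1218  2:122  3:865  4:1177  5:443  6:432  7:741
  8:922  9:545  10:1305  11:1001  12:818  13:282  14:801  15:898
  16:250  17:1423  18:40  19:1507  20:311  21:1094  22:1390  23:967
  24:527  25:703  26:328  27:478  28:418  29:442  30:737  31:619
  32:57  33:891  34:862  35:569  36:77  37:883  38:256  39:1116
Giant step factor: 1218^(-40) ≡ 1233 (mod 1523).
Scan 1452·1233^i mod 1523 for i = 0, 1, …:
  i=0: 1452   i=1: 791   i=2: 583   i=3: 1506
  i=4: 361   i=5: 397   i=6: 618   i=7: 494
  i=8: 1425   i=9: 1006     …   i=17: 981
  i=18: 311
Match at i=18, j=20: x = 18·40 + 20 = 740.

740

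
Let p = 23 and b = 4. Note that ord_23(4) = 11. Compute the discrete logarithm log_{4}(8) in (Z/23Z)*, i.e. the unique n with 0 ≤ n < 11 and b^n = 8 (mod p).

7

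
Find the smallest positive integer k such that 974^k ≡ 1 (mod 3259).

1629

The order of 974 must divide p − 1 = 3258 = 2 · 3^2 · 181.
Divisors: 1, 2, 3, 6, 9, 18, 181, 362, 543, 1086, 1629, 3258.
Check each in increasing order: 974^1 ≡ 974;  974^2 ≡ 307;  974^3 ≡ 2449;  974^6 ≡ 1041;  974^9 ≡ 871;  974^18 ≡ 2553;  974^181 ≡ 522;  974^362 ≡ 1987;  974^543 ≡ 852;  974^1086 ≡ 2406;  974^1629 ≡ 1.
Smallest exponent giving 1 is 1629.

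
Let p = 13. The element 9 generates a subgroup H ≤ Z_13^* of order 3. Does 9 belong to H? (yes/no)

yes

9 ∈ ⟨9⟩ iff 9^3 ≡ 1 (mod 13), since |⟨9⟩| = 3.
9^3 mod 13 = 1.
Since 1 = 1, 9 lies in the subgroup.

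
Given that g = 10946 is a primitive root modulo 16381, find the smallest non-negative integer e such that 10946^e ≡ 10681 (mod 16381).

Baby-step giant-step with m = ceil(sqrt(16380)) = 128.
Baby table (10946^j mod 16381 for j=0..127):
  0:1  1:10946  2:4282  3:4731  4:5185  5:11226  6:5915  7:7878
  8:3004  9:5117  10:4043  11:9597  12:13790  13:10806  14:11656  15:11348
  16:14466  17:6090  18:6851  19:15209  20:13992  21:10463  22:8427  23:531
  24:13452  25:13164  26:5868  27:1227  28:14703  29:12094  30:6063  31:6167
  32:14262  33:922  34:1516  35:183  36:4636  37:13699  38:13961  39:15138
  40:6733  41:1299  42:146  43:9159  44:2694  45:2724  46:3484  47:896
  48:11778  49:3518  50:12678  51:9937  52:562  53:8777  54:14858  55:5100
  56:14533  57:2327  58:15268  59:4566  60:1005  61:9079  62:11588  63:4165
  64:1767  65:12002  66:14653  67:5367  68:4916  69:15332  70:727  71:12957
  72:624  73:15808  74:1865  75:3564  76:8383  77:10337  78:5235  79:1572
  80:7062  81:15094  82:158  83:9463  84:4935  85:10353  86:180  87:4560
  88:853  89:16149  90:15964  91:5817  92:16316  93:9274  94:147  95:3724
  96:6976  97:7455  98:8669  99:12122  100:1312  101:11396  102:15682  103:15054
  104:4605  105:1993  106:12267  107:15906  108:9808  109:13675  110:13353  111:10656
  112:7856  113:7907  114:9199  115:14628  116:10194  117:12533  118:11724  119:2150
  120:10784  121:178  122:15430  123:8670  124:6687  125:5594  126:16127  127:4486
Giant step factor: 10946^(-128) ≡ 14473 (mod 16381).
Scan 10681·14473^i mod 16381 for i = 0, 1, …:
  i=0: 10681   i=1: 14997   i=2: 3331   i=3: 280
  i=4: 6333   i=5: 5814   i=6: 13206   i=7: 13311
  i=8: 9543   i=9: 7628     …   i=21: 12487
  i=22: 9159
Match at i=22, j=43: e = 22·128 + 43 = 2859.

2859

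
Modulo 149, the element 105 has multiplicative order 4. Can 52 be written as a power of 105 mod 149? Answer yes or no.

52 ∈ ⟨105⟩ iff 52^4 ≡ 1 (mod 149), since |⟨105⟩| = 4.
52^4 mod 149 = 37.
Since 37 ≠ 1, 52 does not lie in the subgroup.

no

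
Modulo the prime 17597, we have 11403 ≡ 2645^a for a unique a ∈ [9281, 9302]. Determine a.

9294

Compute 2645^9281 mod 17597 = 13117, then multiply by 2645 repeatedly:
  2645^9281=13117  2645^9282=10778  2645^9283=670  2645^9284=12450  2645^9285=6263
  2645^9286=6858  2645^9287=14500  2645^9288=8637  2645^9289=3959  2645^9290=1340
  2645^9291=7303  2645^9292=12526  2645^9293=13716  2645^9294=11403
Found 11403 at exponent 9294.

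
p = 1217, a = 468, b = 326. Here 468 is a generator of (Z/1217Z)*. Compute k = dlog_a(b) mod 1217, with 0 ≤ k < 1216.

Baby-step giant-step with m = ceil(sqrt(1216)) = 35.
Baby table (468^j mod 1217 for j=0..34):
  0:1  1:468  2:1181  3:190  4:79  5:462  6:807  7:406
  8:156  9:1205  10:469  11:432  12:154  13:269  14:541  15:52
  16:1213  17:562  18:144  19:457  20:901  21:586  22:423  23:810
  24:593  25:48  26:558  27:706  28:601  29:141  30:270  31:1009
  32:16  33:186  34:641
Giant step factor: 468^(-35) ≡ 243 (mod 1217).
Scan 326·243^i mod 1217 for i = 0, 1, …:
  i=0: 326   i=1: 113   i=2: 685   i=3: 943
  i=4: 353   i=5: 589   i=6: 738   i=7: 435
  i=8: 1043   i=9: 313   i=10: 605   i=11: 975
  i=12: 827   i=13: 156
Match at i=13, j=8: k = 13·35 + 8 = 463.

463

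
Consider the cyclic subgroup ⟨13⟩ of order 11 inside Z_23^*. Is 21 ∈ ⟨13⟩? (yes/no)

no

⟨13⟩ has order 11; its elements mod 23 are {1, 2, 3, 4, 6, 8, 9, 12, 13, 16, 18}.
21 is not in this set.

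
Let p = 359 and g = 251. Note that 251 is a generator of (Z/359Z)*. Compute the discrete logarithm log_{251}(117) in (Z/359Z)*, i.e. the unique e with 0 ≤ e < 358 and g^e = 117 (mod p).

Baby-step giant-step with m = ceil(sqrt(358)) = 19.
Baby table (251^j mod 359 for j=0..18):
  0:1  1:251  2:176  3:19  4:102  5:113  6:2  7:143
  8:352  9:38  10:204  11:226  12:4  13:286  14:345  15:76
  16:49  17:93  18:8
Giant step factor: 251^(-19) ≡ 209 (mod 359).
Scan 117·209^i mod 359 for i = 0, 1, …:
  i=0: 117   i=1: 41   i=2: 312   i=3: 229
  i=4: 114   i=5: 132   i=6: 304   i=7: 352
Match at i=7, j=8: e = 7·19 + 8 = 141.

141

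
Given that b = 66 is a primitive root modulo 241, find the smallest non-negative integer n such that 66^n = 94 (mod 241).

112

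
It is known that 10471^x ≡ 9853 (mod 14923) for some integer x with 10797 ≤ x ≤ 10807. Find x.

Compute 10471^10797 mod 14923 = 13277, then multiply by 10471 repeatedly:
  10471^10797=13277  10471^10798=799  10471^10799=9449  10471^10800=989  10471^10801=14180
  10471^10802=9853
Found 9853 at exponent 10802.

10802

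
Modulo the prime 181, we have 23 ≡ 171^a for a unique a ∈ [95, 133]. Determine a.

119

Compute 171^95 mod 181 = 88, then multiply by 171 repeatedly:
  171^95=88  171^96=25  171^97=112  171^98=147  171^99=159
  171^100=39  171^101=153  171^102=99  171^103=96  171^104=126
  171^105=7  171^106=111  171^107=157  171^108=59  171^109=134
  171^110=108  171^111=6  171^112=121  171^113=57  171^114=154
  171^115=89  171^116=15  171^117=31  171^118=52  171^119=23
Found 23 at exponent 119.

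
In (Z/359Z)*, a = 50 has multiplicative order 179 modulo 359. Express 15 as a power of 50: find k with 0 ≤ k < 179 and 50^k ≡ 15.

106

Baby-step giant-step with m = ceil(sqrt(179)) = 14.
Baby table (50^j mod 359 for j=0..13):
  0:1  1:50  2:346  3:68  4:169  5:193  6:316  7:4
  8:200  9:307  10:272  11:317  12:54  13:187
Giant step factor: 50^(-14) ≡ 202 (mod 359).
Scan 15·202^i mod 359 for i = 0, 1, …:
  i=0: 15   i=1: 158   i=2: 324   i=3: 110
  i=4: 321   i=5: 222   i=6: 328   i=7: 200
Match at i=7, j=8: k = 7·14 + 8 = 106.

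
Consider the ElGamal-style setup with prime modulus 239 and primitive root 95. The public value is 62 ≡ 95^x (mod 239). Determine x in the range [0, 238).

208

Baby-step giant-step with m = ceil(sqrt(238)) = 16.
Baby table (95^j mod 239 for j=0..15):
  0:1  1:95  2:182  3:82  4:142  5:106  6:32  7:172
  8:88  9:234  10:3  11:46  12:68  13:7  14:187  15:79
Giant step factor: 95^(-16) ≡ 122 (mod 239).
Scan 62·122^i mod 239 for i = 0, 1, …:
  i=0: 62   i=1: 155   i=2: 29   i=3: 192
  i=4: 2   i=5: 5   i=6: 132   i=7: 91
  i=8: 108   i=9: 31   i=10: 197   i=11: 134
  i=12: 96   i=13: 1
Match at i=13, j=0: x = 13·16 + 0 = 208.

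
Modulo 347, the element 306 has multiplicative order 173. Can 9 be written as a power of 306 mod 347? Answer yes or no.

9 ∈ ⟨306⟩ iff 9^173 ≡ 1 (mod 347), since |⟨306⟩| = 173.
9^173 mod 347 = 1.
Since 1 = 1, 9 lies in the subgroup.

yes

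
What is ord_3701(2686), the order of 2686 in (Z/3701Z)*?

925

The order of 2686 must divide p − 1 = 3700 = 2^2 · 5^2 · 37.
Divisors: 1, 2, 4, 5, 10, 20, 25, 37, 50, 74, 100, 148, 185, 370, 740, 925, 1850, 3700.
Check each in increasing order: 2686^1 ≡ 2686;  2686^2 ≡ 1347;  2686^4 ≡ 919;  2686^5 ≡ 3568;  2686^10 ≡ 2885;  2686^20 ≡ 3377;  2686^25 ≡ 2381;  2686^37 ≡ 3517;  2686^50 ≡ 2930;  2686^74 ≡ 547;  2686^100 ≡ 2281;  2686^148 ≡ 3129;  2686^185 ≡ 1620;  2686^370 ≡ 391;  2686^740 ≡ 1140;  2686^925 ≡ 1.
Smallest exponent giving 1 is 925.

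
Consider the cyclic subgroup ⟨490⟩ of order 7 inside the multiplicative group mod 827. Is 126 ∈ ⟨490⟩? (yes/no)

no

⟨490⟩ has order 7; its elements mod 827 are {1, 124, 270, 389, 400, 490, 807}.
126 is not in this set.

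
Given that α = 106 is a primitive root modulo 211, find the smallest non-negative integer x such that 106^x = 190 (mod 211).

133

Baby-step giant-step with m = ceil(sqrt(210)) = 15.
Baby table (106^j mod 211 for j=0..14):
  0:1  1:106  2:53  3:132  4:66  5:33  6:122  7:61
  8:136  9:68  10:34  11:17  12:114  13:57  14:134
Giant step factor: 106^(-15) ≡ 63 (mod 211).
Scan 190·63^i mod 211 for i = 0, 1, …:
  i=0: 190   i=1: 154   i=2: 207   i=3: 170
  i=4: 160   i=5: 163   i=6: 141   i=7: 21
  i=8: 57
Match at i=8, j=13: x = 8·15 + 13 = 133.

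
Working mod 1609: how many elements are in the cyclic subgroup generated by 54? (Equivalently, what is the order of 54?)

804

The order of 54 must divide p − 1 = 1608 = 2^3 · 3 · 67.
Divisors: 1, 2, 3, 4, 6, 8, 12, 24, 67, 134, 201, 268, 402, 536, 804, 1608.
Check each in increasing order: 54^1 ≡ 54;  54^2 ≡ 1307;  54^3 ≡ 1391;  54^4 ≡ 1100;  54^6 ≡ 863;  54^8 ≡ 32;  54^12 ≡ 1411;  54^24 ≡ 588;  54^67 ≡ 421;  54^134 ≡ 251;  54^201 ≡ 1086;  54^268 ≡ 250;  54^402 ≡ 1608;  54^536 ≡ 1358;  54^804 ≡ 1.
Smallest exponent giving 1 is 804.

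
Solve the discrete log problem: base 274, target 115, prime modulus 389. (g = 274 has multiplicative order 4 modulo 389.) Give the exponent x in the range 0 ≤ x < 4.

3

Successive powers of 274 modulo 389:
  274^0=1  274^1=274  274^2=388  274^3=115
So 274^3 ≡ 115 (mod 389), giving x = 3.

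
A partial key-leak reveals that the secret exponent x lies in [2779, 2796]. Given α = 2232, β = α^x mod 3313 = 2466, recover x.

2792

Compute 2232^2779 mod 3313 = 1401, then multiply by 2232 repeatedly:
  2232^2779=1401  2232^2780=2873  2232^2781=1881  2232^2782=821  2232^2783=383
  2232^2784=102  2232^2785=2380  2232^2786=1421  2232^2787=1131  2232^2788=3199
  2232^2789=653  2232^2790=3089  2232^2791=295  2232^2792=2466
Found 2466 at exponent 2792.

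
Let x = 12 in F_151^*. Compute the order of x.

150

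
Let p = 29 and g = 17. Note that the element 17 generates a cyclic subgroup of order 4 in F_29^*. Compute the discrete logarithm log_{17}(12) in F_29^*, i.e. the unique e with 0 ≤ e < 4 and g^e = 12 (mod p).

3

Successive powers of 17 modulo 29:
  17^0=1  17^1=17  17^2=28  17^3=12
So 17^3 ≡ 12 (mod 29), giving e = 3.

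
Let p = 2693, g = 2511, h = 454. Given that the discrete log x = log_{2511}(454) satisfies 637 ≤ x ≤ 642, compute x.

Compute 2511^637 mod 2693 = 454, then multiply by 2511 repeatedly:
  2511^637=454
Found 454 at exponent 637.

637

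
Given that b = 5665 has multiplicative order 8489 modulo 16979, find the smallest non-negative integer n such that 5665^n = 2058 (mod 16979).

1165

Baby-step giant-step with m = ceil(sqrt(8489)) = 93.
Baby table (5665^j mod 16979 for j=0..92):
  0:1  1:5665  2:1915  3:15873  4:16740  5:4385  6:748  7:9649
  8:6184  9:4683  10:7997  11:3033  12:16176  13:1377  14:7344  15:5210
  16:5148  17:10477  18:10600  19:11256  20:9095  21:8889  22:13450  23:9477
  24:16586  25:14883  26:11460  27:10183  28:9032  29:8553  30:11658  31:11239
  32:14664  33:10292  34:15273  35:13540  36:9957  37:2167  38:238  39:6929
  40:14316  41:8436  42:11034  43:7911  44:8234  45:4297  46:11598  47:10919
  48:1638  49:8736  50:12634  51:5125  52:16014  53:513  54:2736  55:14592
  56:9908  57:13225  58:8277  59:10186  60:9048  61:14298  62:8340  63:10522
  64:10840  65:12536  66:10262  67:15113  68:7027  69:9179  70:9337  71:4520
  72:1468  73:13489  74:9685  75:6376  76:5707  77:2139  78:11408  79:4246
  80:11326  81:15128  82:7107  83:3946  84:9726  85:935  86:16306  87:7730
  88:1609  89:14241  90:8036  91:3241  92:5966
Giant step factor: 5665^(-93) ≡ 12098 (mod 16979).
Scan 2058·12098^i mod 16979 for i = 0, 1, …:
  i=0: 2058   i=1: 6470   i=2: 870   i=3: 15259
  i=4: 7694   i=5: 3134   i=6: 1025   i=7: 5780
  i=8: 6918   i=9: 4473   i=10: 2281   i=11: 4663
  i=12: 8736
Match at i=12, j=49: n = 12·93 + 49 = 1165.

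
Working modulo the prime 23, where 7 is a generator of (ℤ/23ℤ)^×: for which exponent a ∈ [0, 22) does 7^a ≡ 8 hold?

20

Successive powers of 7 modulo 23:
  7^0=1  7^1=7  7^2=3  7^3=21  7^4=9  7^5=17
  7^6=4  7^7=5  7^8=12  7^9=15  7^10=13  7^11=22
  7^12=16  7^13=20  7^14=2  7^15=14  7^16=6  7^17=19
  7^18=18  7^19=11  7^20=8
So 7^20 ≡ 8 (mod 23), giving a = 20.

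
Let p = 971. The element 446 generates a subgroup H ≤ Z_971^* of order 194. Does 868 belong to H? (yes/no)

868 ∈ ⟨446⟩ iff 868^194 ≡ 1 (mod 971), since |⟨446⟩| = 194.
868^194 mod 971 = 341.
Since 341 ≠ 1, 868 does not lie in the subgroup.

no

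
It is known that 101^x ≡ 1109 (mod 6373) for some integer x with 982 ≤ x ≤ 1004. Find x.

Compute 101^982 mod 6373 = 1515, then multiply by 101 repeatedly:
  101^982=1515  101^983=63  101^984=6363  101^985=5363  101^986=6331
  101^987=2131  101^988=4922  101^989=28  101^990=2828  101^991=5216
  101^992=4230  101^993=239  101^994=5020  101^995=3553  101^996=1965
  101^997=902  101^998=1880  101^999=5063  101^1000=1523  101^1001=871
  101^1002=5122  101^1003=1109
Found 1109 at exponent 1003.

1003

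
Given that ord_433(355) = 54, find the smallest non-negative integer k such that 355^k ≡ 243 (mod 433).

40

Baby-step giant-step with m = ceil(sqrt(54)) = 8.
Baby table (355^j mod 433 for j=0..7):
  0:1  1:355  2:22  3:16  4:51  5:352  6:256  7:383
Giant step factor: 355^(-8) ≡ 289 (mod 433).
Scan 243·289^i mod 433 for i = 0, 1, …:
  i=0: 243   i=1: 81   i=2: 27   i=3: 9
  i=4: 3   i=5: 1
Match at i=5, j=0: k = 5·8 + 0 = 40.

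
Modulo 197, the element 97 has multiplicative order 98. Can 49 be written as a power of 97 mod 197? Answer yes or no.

49 ∈ ⟨97⟩ iff 49^98 ≡ 1 (mod 197), since |⟨97⟩| = 98.
49^98 mod 197 = 1.
Since 1 = 1, 49 lies in the subgroup.

yes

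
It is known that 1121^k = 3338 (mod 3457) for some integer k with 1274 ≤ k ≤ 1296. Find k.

1282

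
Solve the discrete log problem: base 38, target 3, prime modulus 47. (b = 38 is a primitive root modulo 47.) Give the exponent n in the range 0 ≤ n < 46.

12

Baby-step giant-step with m = ceil(sqrt(46)) = 7.
Baby table (38^j mod 47 for j=0..6):
  0:1  1:38  2:34  3:23  4:28  5:30  6:12
Giant step factor: 38^(-7) ≡ 10 (mod 47).
Scan 3·10^i mod 47 for i = 0, 1, …:
  i=0: 3   i=1: 30
Match at i=1, j=5: n = 1·7 + 5 = 12.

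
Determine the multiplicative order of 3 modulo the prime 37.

18

The order of 3 must divide p − 1 = 36 = 2^2 · 3^2.
Divisors: 1, 2, 3, 4, 6, 9, 12, 18, 36.
Check each in increasing order: 3^1 ≡ 3;  3^2 ≡ 9;  3^3 ≡ 27;  3^4 ≡ 7;  3^6 ≡ 26;  3^9 ≡ 36;  3^12 ≡ 10;  3^18 ≡ 1.
Smallest exponent giving 1 is 18.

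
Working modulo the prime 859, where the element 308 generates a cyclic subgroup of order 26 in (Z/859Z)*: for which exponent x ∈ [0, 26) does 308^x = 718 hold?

Successive powers of 308 modulo 859:
  308^0=1  308^1=308  308^2=374  308^3=86  308^4=718
So 308^4 ≡ 718 (mod 859), giving x = 4.

4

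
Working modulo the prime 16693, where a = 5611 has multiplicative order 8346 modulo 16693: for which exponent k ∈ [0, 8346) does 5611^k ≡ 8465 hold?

6760

Baby-step giant-step with m = ceil(sqrt(8346)) = 92.
Baby table (5611^j mod 16693 for j=0..91):
  0:1  1:5611  2:323  3:9509  4:4171  5:16588  6:11793  7:16164
  8:3135  9:12756  10:11025  11:13710  12:5466  13:4685  14:12753  15:10885
  16:12741  17:10325  18:8865  19:13068  20:8892  21:14328  22:920  23:3983
  24:13379  25:1148  26:14623  27:3558  28:15803  29:14110  30:13004  31:341
  32:10349  33:9985  34:4127  35:3406  36:14274  37:15093  38:3234  39:683
  40:9616  41:3600  42:1070  43:10983  44:11750  45:8593  46:5939  47:4501
  48:15295  49:1532  50:15850  51:10739  52:11492  53:13246  54:6070  55:5050
  56:7529  57:11929  58:11382  59:13677  60:3926  61:10719  62:16123  63:6786
  64:16206  65:5095  66:9629  67:9771  68:5269  69:1056  70:15894  71:7228
  72:9011  73:14317  74:5971  75:430  76:8938  77:5346  78:15778  79:7379
  80:4929  81:13011  82:6232  83:12610  84:9776  85:16631  86:2671  87:13360
  88:11390  89:8486  90:6510  91:3326
Giant step factor: 5611^(-92) ≡ 13996 (mod 16693).
Scan 8465·13996^i mod 16693 for i = 0, 1, …:
  i=0: 8465   i=1: 5919   i=2: 11658   i=3: 7986
  i=4: 12421   i=5: 3414   i=6: 6978   i=7: 10038
  i=8: 3560   i=9: 13848     …   i=72: 1902
  i=73: 11750
Match at i=73, j=44: k = 73·92 + 44 = 6760.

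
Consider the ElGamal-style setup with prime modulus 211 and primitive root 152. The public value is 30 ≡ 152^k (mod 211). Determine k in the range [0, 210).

68

Baby-step giant-step with m = ceil(sqrt(210)) = 15.
Baby table (152^j mod 211 for j=0..14):
  0:1  1:152  2:105  3:135  4:53  5:38  6:79  7:192
  8:66  9:115  10:178  11:48  12:122  13:187  14:150
Giant step factor: 152^(-15) ≡ 88 (mod 211).
Scan 30·88^i mod 211 for i = 0, 1, …:
  i=0: 30   i=1: 108   i=2: 9   i=3: 159
  i=4: 66
Match at i=4, j=8: k = 4·15 + 8 = 68.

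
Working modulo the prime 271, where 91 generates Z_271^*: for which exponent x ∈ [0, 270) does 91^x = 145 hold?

Baby-step giant-step with m = ceil(sqrt(270)) = 17.
Baby table (91^j mod 271 for j=0..16):
  0:1  1:91  2:151  3:191  4:37  5:115  6:167  7:21
  8:14  9:190  10:217  11:235  12:247  13:255  14:170  15:23
  16:196
Giant step factor: 91^(-17) ≡ 168 (mod 271).
Scan 145·168^i mod 271 for i = 0, 1, …:
  i=0: 145   i=1: 241   i=2: 109   i=3: 155
  i=4: 24   i=5: 238   i=6: 147   i=7: 35
  i=8: 189   i=9: 45   i=10: 243   i=11: 174
  i=12: 235
Match at i=12, j=11: x = 12·17 + 11 = 215.

215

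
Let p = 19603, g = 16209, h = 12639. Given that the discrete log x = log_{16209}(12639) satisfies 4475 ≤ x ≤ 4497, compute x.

4484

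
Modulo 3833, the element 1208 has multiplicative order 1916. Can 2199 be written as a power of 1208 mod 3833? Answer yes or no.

2199 ∈ ⟨1208⟩ iff 2199^1916 ≡ 1 (mod 3833), since |⟨1208⟩| = 1916.
2199^1916 mod 3833 = 3832.
Since 3832 ≠ 1, 2199 does not lie in the subgroup.

no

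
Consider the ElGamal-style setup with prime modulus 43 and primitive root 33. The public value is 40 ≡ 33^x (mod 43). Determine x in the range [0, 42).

Baby-step giant-step with m = ceil(sqrt(42)) = 7.
Baby table (33^j mod 43 for j=0..6):
  0:1  1:33  2:14  3:32  4:24  5:18  6:35
Giant step factor: 33^(-7) ≡ 7 (mod 43).
Scan 40·7^i mod 43 for i = 0, 1, …:
  i=0: 40   i=1: 22   i=2: 25   i=3: 3
  i=4: 21   i=5: 18
Match at i=5, j=5: x = 5·7 + 5 = 40.

40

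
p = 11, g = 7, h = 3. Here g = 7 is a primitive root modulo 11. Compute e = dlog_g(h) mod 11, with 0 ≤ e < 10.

Successive powers of 7 modulo 11:
  7^0=1  7^1=7  7^2=5  7^3=2  7^4=3
So 7^4 ≡ 3 (mod 11), giving e = 4.

4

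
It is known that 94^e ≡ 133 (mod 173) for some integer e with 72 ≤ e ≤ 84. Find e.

84

Compute 94^72 mod 173 = 152, then multiply by 94 repeatedly:
  94^72=152  94^73=102  94^74=73  94^75=115  94^76=84
  94^77=111  94^78=54  94^79=59  94^80=10  94^81=75
  94^82=130  94^83=110  94^84=133
Found 133 at exponent 84.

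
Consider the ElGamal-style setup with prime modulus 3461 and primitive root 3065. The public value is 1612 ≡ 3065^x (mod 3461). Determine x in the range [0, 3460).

Baby-step giant-step with m = ceil(sqrt(3460)) = 59.
Baby table (3065^j mod 3461 for j=0..58):
  0:1  1:3065  2:1071  3:1587  4:1450  5:326  6:2422  7:3046
  8:1673  9:2004  10:2446  11:464  12:3150  13:2021  14:2636  15:1366
  16:2441  17:2444  18:1256  19:1008  20:2308  21:3197  22:714  23:1058
  24:3274  25:1371  26:461  27:877  28:2269  29:1336  30:477  31:1463
  32:2100  33:2501  34:2911  35:3218  36:2781  37:2783  38:1991  39:672
  40:385  41:3285  42:476  43:1859  44:1029  45:914  46:1461  47:2892
  48:359  49:3198  50:318  51:2129  52:1400  53:2821  54:787  55:3299
  56:1854  57:3009  58:2481
Giant step factor: 3065^(-59) ≡ 394 (mod 3461).
Scan 1612·394^i mod 3461 for i = 0, 1, …:
  i=0: 1612   i=1: 1765   i=2: 3210   i=3: 1475
  i=4: 3163   i=5: 262   i=6: 2859   i=7: 1621
  i=8: 1850   i=9: 2090     …   i=37: 679
  i=38: 1029
Match at i=38, j=44: x = 38·59 + 44 = 2286.

2286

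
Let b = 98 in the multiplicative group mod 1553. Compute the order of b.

776

The order of 98 must divide p − 1 = 1552 = 2^4 · 97.
Divisors: 1, 2, 4, 8, 16, 97, 194, 388, 776, 1552.
Check each in increasing order: 98^1 ≡ 98;  98^2 ≡ 286;  98^4 ≡ 1040;  98^8 ≡ 712;  98^16 ≡ 666;  98^97 ≡ 672;  98^194 ≡ 1214;  98^388 ≡ 1552;  98^776 ≡ 1.
Smallest exponent giving 1 is 776.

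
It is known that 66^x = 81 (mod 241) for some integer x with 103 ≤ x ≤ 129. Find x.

104

Compute 66^103 mod 241 = 56, then multiply by 66 repeatedly:
  66^103=56  66^104=81
Found 81 at exponent 104.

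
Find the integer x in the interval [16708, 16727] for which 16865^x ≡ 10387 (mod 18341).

16722

Compute 16865^16708 mod 18341 = 9396, then multiply by 16865 repeatedly:
  16865^16708=9396  16865^16709=15641  16865^16710=5203  16865^16711=5251  16865^16712=7767
  16865^16713=17374  16865^16714=15035  16865^16715=950  16865^16716=10057  16865^16717=12078
  16865^16718=324  16865^16719=16983  16865^16720=5239  16865^16721=7138  16865^16722=10387
Found 10387 at exponent 16722.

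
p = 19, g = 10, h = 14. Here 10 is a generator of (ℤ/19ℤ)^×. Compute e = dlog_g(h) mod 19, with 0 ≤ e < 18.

11

Successive powers of 10 modulo 19:
  10^0=1  10^1=10  10^2=5  10^3=12  10^4=6  10^5=3
  10^6=11  10^7=15  10^8=17  10^9=18  10^10=9  10^11=14
So 10^11 ≡ 14 (mod 19), giving e = 11.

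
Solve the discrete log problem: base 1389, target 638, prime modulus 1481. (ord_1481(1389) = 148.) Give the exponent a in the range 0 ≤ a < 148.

Baby-step giant-step with m = ceil(sqrt(148)) = 13.
Baby table (1389^j mod 1481 for j=0..12):
  0:1  1:1389  2:1059  3:318  4:364  5:575  6:416  7:234
  8:687  9:479  10:362  11:759  12:1260
Giant step factor: 1389^(-13) ≡ 1411 (mod 1481).
Scan 638·1411^i mod 1481 for i = 0, 1, …:
  i=0: 638   i=1: 1251   i=2: 1290   i=3: 41
  i=4: 92   i=5: 965   i=6: 576   i=7: 1148
  i=8: 1095   i=9: 362
Match at i=9, j=10: a = 9·13 + 10 = 127.

127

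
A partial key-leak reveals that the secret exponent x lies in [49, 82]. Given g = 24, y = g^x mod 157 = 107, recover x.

Compute 24^49 mod 157 = 80, then multiply by 24 repeatedly:
  24^49=80  24^50=36  24^51=79  24^52=12  24^53=131
  24^54=4  24^55=96  24^56=106  24^57=32  24^58=140
  24^59=63  24^60=99  24^61=21  24^62=33  24^63=7
  24^64=11  24^65=107
Found 107 at exponent 65.

65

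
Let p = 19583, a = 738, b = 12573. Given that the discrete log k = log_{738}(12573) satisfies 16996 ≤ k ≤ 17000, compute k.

17000

Compute 738^16996 mod 19583 = 3490, then multiply by 738 repeatedly:
  738^16996=3490  738^16997=10247  738^16998=3248  738^16999=7898  738^17000=12573
Found 12573 at exponent 17000.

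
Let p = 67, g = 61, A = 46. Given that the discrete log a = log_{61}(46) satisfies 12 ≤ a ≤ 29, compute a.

23

Compute 61^12 mod 67 = 40, then multiply by 61 repeatedly:
  61^12=40  61^13=28  61^14=33  61^15=3  61^16=49
  61^17=41  61^18=22  61^19=2  61^20=55  61^21=5
  61^22=37  61^23=46
Found 46 at exponent 23.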